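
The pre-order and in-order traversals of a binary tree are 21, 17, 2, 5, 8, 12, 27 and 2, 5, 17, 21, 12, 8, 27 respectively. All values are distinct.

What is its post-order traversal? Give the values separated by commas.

The first element of pre-order is the root; it splits in-order into left and right subtrees.
Root 21: left subtree has 3 nodes {2, 5, 17}, right has 3 {12, 8, 27}.
  Root 17: left subtree has 2 nodes {2, 5}, right has 0 { }.
    Root 2: left subtree has 0 nodes { }, right has 1 {5}.
  Root 8: left subtree has 1 node {12}, right has 1 {27}.

5, 2, 17, 12, 27, 8, 21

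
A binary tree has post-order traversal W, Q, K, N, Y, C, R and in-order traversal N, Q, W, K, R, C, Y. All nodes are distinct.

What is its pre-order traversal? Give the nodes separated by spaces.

The last element of post-order is the root; it splits in-order into left and right subtrees.
Root R: left subtree has 4 nodes {N, Q, W, K}, right has 2 {C, Y}.
  Root N: left subtree has 0 nodes { }, right has 3 {Q, W, K}.
    Root K: left subtree has 2 nodes {Q, W}, right has 0 { }.
      Root Q: left subtree has 0 nodes { }, right has 1 {W}.
  Root C: left subtree has 0 nodes { }, right has 1 {Y}.

R N K Q W C Y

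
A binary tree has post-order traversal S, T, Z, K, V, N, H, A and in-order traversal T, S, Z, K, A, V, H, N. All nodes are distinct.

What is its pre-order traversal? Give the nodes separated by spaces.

The last element of post-order is the root; it splits in-order into left and right subtrees.
Root A: left subtree has 4 nodes {T, S, Z, K}, right has 3 {V, H, N}.
  Root K: left subtree has 3 nodes {T, S, Z}, right has 0 { }.
    Root Z: left subtree has 2 nodes {T, S}, right has 0 { }.
      Root T: left subtree has 0 nodes { }, right has 1 {S}.
  Root H: left subtree has 1 node {V}, right has 1 {N}.

A K Z T S H V N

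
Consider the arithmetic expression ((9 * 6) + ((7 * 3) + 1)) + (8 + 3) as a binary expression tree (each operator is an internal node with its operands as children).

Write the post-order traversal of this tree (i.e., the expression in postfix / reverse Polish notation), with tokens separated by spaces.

Post-order on an expression tree gives postfix notation: for each operator, emit left operand, right operand, then the operator.

9 6 * 7 3 * 1 + + 8 3 + +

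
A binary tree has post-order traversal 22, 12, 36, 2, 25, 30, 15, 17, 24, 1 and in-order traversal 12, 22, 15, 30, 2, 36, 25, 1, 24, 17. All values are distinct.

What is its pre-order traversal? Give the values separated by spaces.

The last element of post-order is the root; it splits in-order into left and right subtrees.
Root 1: left subtree has 7 nodes {12, 22, 15, 30, 2, 36, 25}, right has 2 {24, 17}.
  Root 15: left subtree has 2 nodes {12, 22}, right has 4 {30, 2, 36, 25}.
    Root 12: left subtree has 0 nodes { }, right has 1 {22}.
    Root 30: left subtree has 0 nodes { }, right has 3 {2, 36, 25}.
      Root 25: left subtree has 2 nodes {2, 36}, right has 0 { }.
        Root 2: left subtree has 0 nodes { }, right has 1 {36}.
  Root 24: left subtree has 0 nodes { }, right has 1 {17}.

1 15 12 22 30 25 2 36 24 17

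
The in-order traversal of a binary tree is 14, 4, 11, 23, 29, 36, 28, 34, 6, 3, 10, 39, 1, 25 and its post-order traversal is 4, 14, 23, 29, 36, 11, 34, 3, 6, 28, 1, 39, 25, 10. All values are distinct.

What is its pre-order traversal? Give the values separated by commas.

The last element of post-order is the root; it splits in-order into left and right subtrees.
Root 10: left subtree has 10 nodes {14, 4, 11, 23, 29, 36, 28, 34, 6, 3}, right has 3 {39, 1, 25}.
  Root 28: left subtree has 6 nodes {14, 4, 11, 23, 29, 36}, right has 3 {34, 6, 3}.
    Root 11: left subtree has 2 nodes {14, 4}, right has 3 {23, 29, 36}.
      Root 14: left subtree has 0 nodes { }, right has 1 {4}.
      Root 36: left subtree has 2 nodes {23, 29}, right has 0 { }.
        Root 29: left subtree has 1 node {23}, right has 0 { }.
    Root 6: left subtree has 1 node {34}, right has 1 {3}.
  Root 25: left subtree has 2 nodes {39, 1}, right has 0 { }.
    Root 39: left subtree has 0 nodes { }, right has 1 {1}.

10, 28, 11, 14, 4, 36, 29, 23, 6, 34, 3, 25, 39, 1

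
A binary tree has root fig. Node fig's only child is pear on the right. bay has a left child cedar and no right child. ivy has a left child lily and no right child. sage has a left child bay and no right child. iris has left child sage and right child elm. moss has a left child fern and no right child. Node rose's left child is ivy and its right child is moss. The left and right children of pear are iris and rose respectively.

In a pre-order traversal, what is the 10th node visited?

Pre-order visits the node, then its left subtree, then its right subtree.
Visit fig.
At fig: no left child.
At fig: go right to pear.
  Visit pear.
  At pear: go left to iris.
    Visit iris.
    At iris: go left to sage.
      Visit sage.
      At sage: go left to bay.
        Visit bay.
        At bay: go left to cedar.
          cedar is a leaf — visit cedar.
        At bay: no right child.
      At sage: no right child.
    At iris: go right to elm.
      elm is a leaf — visit elm.
  At pear: go right to rose.
    Visit rose.
    At rose: go left to ivy.
      Visit ivy.
      At ivy: go left to lily.
        lily is a leaf — visit lily.
      At ivy: no right child.
    At rose: go right to moss.
      Visit moss.
      At moss: go left to fern.
        fern is a leaf — visit fern.
      At moss: no right child.
Full pre-order sequence: fig, pear, iris, sage, bay, cedar, elm, rose, ivy, lily, moss, fern.

lily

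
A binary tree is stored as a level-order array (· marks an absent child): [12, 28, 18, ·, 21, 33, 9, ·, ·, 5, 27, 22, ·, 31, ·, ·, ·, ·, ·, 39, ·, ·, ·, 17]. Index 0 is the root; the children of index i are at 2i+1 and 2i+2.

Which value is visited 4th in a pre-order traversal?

5

Pre-order visits the node, then its left subtree, then its right subtree.
Visit 12.
At 12: go left to 28.
  Visit 28.
  At 28: no left child.
  At 28: go right to 21.
    Visit 21.
    At 21: go left to 5.
      Visit 5.
      At 5: go left to 39.
        39 is a leaf — visit 39.
      At 5: no right child.
    At 21: go right to 27.
      27 is a leaf — visit 27.
At 12: go right to 18.
  Visit 18.
  At 18: go left to 33.
    Visit 33.
    At 33: go left to 22.
      Visit 22.
      At 22: go left to 17.
        17 is a leaf — visit 17.
      At 22: no right child.
    At 33: no right child.
  At 18: go right to 9.
    Visit 9.
    At 9: go left to 31.
      31 is a leaf — visit 31.
    At 9: no right child.
Full pre-order sequence: 12, 28, 21, 5, 39, 27, 18, 33, 22, 17, 9, 31.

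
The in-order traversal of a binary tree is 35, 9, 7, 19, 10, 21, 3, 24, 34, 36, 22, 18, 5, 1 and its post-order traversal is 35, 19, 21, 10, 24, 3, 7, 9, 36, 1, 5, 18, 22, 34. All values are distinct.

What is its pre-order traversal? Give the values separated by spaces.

34 9 35 7 3 10 19 21 24 22 36 18 5 1

The last element of post-order is the root; it splits in-order into left and right subtrees.
Root 34: left subtree has 8 nodes {35, 9, 7, 19, 10, 21, 3, 24}, right has 5 {36, 22, 18, 5, 1}.
  Root 9: left subtree has 1 node {35}, right has 6 {7, 19, 10, 21, 3, 24}.
    Root 7: left subtree has 0 nodes { }, right has 5 {19, 10, 21, 3, 24}.
      Root 3: left subtree has 3 nodes {19, 10, 21}, right has 1 {24}.
        Root 10: left subtree has 1 node {19}, right has 1 {21}.
  Root 22: left subtree has 1 node {36}, right has 3 {18, 5, 1}.
    Root 18: left subtree has 0 nodes { }, right has 2 {5, 1}.
      Root 5: left subtree has 0 nodes { }, right has 1 {1}.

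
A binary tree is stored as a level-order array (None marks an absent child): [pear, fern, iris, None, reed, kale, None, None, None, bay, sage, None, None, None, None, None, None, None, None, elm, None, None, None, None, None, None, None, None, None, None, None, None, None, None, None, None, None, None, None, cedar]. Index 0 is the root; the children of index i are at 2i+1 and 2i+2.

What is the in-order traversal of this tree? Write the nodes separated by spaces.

fern cedar elm bay reed sage pear kale iris

In-order visits the left subtree, then the node, then the right subtree.
At pear: go left to fern.
  At fern: no left child.
  Visit fern.
  At fern: go right to reed.
    At reed: go left to bay.
      At bay: go left to elm.
        At elm: go left to cedar.
          cedar is a leaf — visit cedar.
        Visit elm.
        At elm: no right child.
      Visit bay.
      At bay: no right child.
    Visit reed.
    At reed: go right to sage.
      sage is a leaf — visit sage.
Visit pear.
At pear: go right to iris.
  At iris: go left to kale.
    kale is a leaf — visit kale.
  Visit iris.
  At iris: no right child.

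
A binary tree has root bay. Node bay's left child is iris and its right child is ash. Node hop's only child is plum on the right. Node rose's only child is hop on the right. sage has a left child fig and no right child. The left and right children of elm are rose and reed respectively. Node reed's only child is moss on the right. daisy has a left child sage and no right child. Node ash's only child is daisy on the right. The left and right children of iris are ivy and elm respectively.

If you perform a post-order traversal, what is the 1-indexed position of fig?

9

Post-order visits the left subtree, then the right subtree, then the node.
At bay: go left to iris.
  At iris: go left to ivy.
    ivy is a leaf — visit ivy.
  At iris: go right to elm.
    At elm: go left to rose.
      At rose: no left child.
      At rose: go right to hop.
        At hop: no left child.
        At hop: go right to plum.
          plum is a leaf — visit plum.
        Visit hop.
      Visit rose.
    At elm: go right to reed.
      At reed: no left child.
      At reed: go right to moss.
        moss is a leaf — visit moss.
      Visit reed.
    Visit elm.
  Visit iris.
At bay: go right to ash.
  At ash: no left child.
  At ash: go right to daisy.
    At daisy: go left to sage.
      At sage: go left to fig.
        fig is a leaf — visit fig.
      At sage: no right child.
      Visit sage.
    At daisy: no right child.
    Visit daisy.
  Visit ash.
Visit bay.
Full post-order sequence: ivy, plum, hop, rose, moss, reed, elm, iris, fig, sage, daisy, ash, bay.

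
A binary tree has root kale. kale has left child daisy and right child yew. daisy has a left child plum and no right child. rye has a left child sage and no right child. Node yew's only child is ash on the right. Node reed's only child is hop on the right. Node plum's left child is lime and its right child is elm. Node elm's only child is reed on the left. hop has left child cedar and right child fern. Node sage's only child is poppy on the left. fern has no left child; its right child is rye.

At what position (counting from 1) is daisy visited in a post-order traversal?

11

Post-order visits the left subtree, then the right subtree, then the node.
At kale: go left to daisy.
  At daisy: go left to plum.
    At plum: go left to lime.
      lime is a leaf — visit lime.
    At plum: go right to elm.
      At elm: go left to reed.
        At reed: no left child.
        At reed: go right to hop.
          At hop: go left to cedar.
            cedar is a leaf — visit cedar.
          At hop: go right to fern.
            At fern: no left child.
            At fern: go right to rye.
              At rye: go left to sage.
                At sage: go left to poppy.
                  poppy is a leaf — visit poppy.
                At sage: no right child.
                Visit sage.
              At rye: no right child.
              Visit rye.
            Visit fern.
          Visit hop.
        Visit reed.
      At elm: no right child.
      Visit elm.
    Visit plum.
  At daisy: no right child.
  Visit daisy.
At kale: go right to yew.
  At yew: no left child.
  At yew: go right to ash.
    ash is a leaf — visit ash.
  Visit yew.
Visit kale.
Full post-order sequence: lime, cedar, poppy, sage, rye, fern, hop, reed, elm, plum, daisy, ash, yew, kale.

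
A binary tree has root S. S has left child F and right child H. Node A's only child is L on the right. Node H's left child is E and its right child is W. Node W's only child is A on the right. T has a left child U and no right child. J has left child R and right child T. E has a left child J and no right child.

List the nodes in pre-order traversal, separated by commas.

Pre-order visits the node, then its left subtree, then its right subtree.
Visit S.
At S: go left to F.
  F is a leaf — visit F.
At S: go right to H.
  Visit H.
  At H: go left to E.
    Visit E.
    At E: go left to J.
      Visit J.
      At J: go left to R.
        R is a leaf — visit R.
      At J: go right to T.
        Visit T.
        At T: go left to U.
          U is a leaf — visit U.
        At T: no right child.
    At E: no right child.
  At H: go right to W.
    Visit W.
    At W: no left child.
    At W: go right to A.
      Visit A.
      At A: no left child.
      At A: go right to L.
        L is a leaf — visit L.

S, F, H, E, J, R, T, U, W, A, L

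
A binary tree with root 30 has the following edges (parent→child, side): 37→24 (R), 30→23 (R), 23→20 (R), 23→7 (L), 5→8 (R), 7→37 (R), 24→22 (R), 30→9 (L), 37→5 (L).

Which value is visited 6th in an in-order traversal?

In-order visits the left subtree, then the node, then the right subtree.
At 30: go left to 9.
  9 is a leaf — visit 9.
Visit 30.
At 30: go right to 23.
  At 23: go left to 7.
    At 7: no left child.
    Visit 7.
    At 7: go right to 37.
      At 37: go left to 5.
        At 5: no left child.
        Visit 5.
        At 5: go right to 8.
          8 is a leaf — visit 8.
      Visit 37.
      At 37: go right to 24.
        At 24: no left child.
        Visit 24.
        At 24: go right to 22.
          22 is a leaf — visit 22.
  Visit 23.
  At 23: go right to 20.
    20 is a leaf — visit 20.
Full in-order sequence: 9, 30, 7, 5, 8, 37, 24, 22, 23, 20.

37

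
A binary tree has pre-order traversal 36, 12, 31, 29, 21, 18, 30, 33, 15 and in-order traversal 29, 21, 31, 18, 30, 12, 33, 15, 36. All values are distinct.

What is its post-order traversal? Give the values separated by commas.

21, 29, 30, 18, 31, 15, 33, 12, 36

The first element of pre-order is the root; it splits in-order into left and right subtrees.
Root 36: left subtree has 8 nodes {29, 21, 31, 18, 30, 12, 33, 15}, right has 0 { }.
  Root 12: left subtree has 5 nodes {29, 21, 31, 18, 30}, right has 2 {33, 15}.
    Root 31: left subtree has 2 nodes {29, 21}, right has 2 {18, 30}.
      Root 29: left subtree has 0 nodes { }, right has 1 {21}.
      Root 18: left subtree has 0 nodes { }, right has 1 {30}.
    Root 33: left subtree has 0 nodes { }, right has 1 {15}.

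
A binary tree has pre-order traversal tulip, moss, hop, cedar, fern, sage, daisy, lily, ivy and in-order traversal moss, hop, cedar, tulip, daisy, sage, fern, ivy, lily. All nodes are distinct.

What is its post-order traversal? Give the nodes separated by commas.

The first element of pre-order is the root; it splits in-order into left and right subtrees.
Root tulip: left subtree has 3 nodes {moss, hop, cedar}, right has 5 {daisy, sage, fern, ivy, lily}.
  Root moss: left subtree has 0 nodes { }, right has 2 {hop, cedar}.
    Root hop: left subtree has 0 nodes { }, right has 1 {cedar}.
  Root fern: left subtree has 2 nodes {daisy, sage}, right has 2 {ivy, lily}.
    Root sage: left subtree has 1 node {daisy}, right has 0 { }.
    Root lily: left subtree has 1 node {ivy}, right has 0 { }.

cedar, hop, moss, daisy, sage, ivy, lily, fern, tulip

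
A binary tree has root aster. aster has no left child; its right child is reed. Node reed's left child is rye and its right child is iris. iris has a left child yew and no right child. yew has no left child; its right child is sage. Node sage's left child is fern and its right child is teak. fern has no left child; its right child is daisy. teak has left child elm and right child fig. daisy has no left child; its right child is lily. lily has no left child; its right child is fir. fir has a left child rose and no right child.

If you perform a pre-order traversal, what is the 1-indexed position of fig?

14

Pre-order visits the node, then its left subtree, then its right subtree.
Visit aster.
At aster: no left child.
At aster: go right to reed.
  Visit reed.
  At reed: go left to rye.
    rye is a leaf — visit rye.
  At reed: go right to iris.
    Visit iris.
    At iris: go left to yew.
      Visit yew.
      At yew: no left child.
      At yew: go right to sage.
        Visit sage.
        At sage: go left to fern.
          Visit fern.
          At fern: no left child.
          At fern: go right to daisy.
            Visit daisy.
            At daisy: no left child.
            At daisy: go right to lily.
              Visit lily.
              At lily: no left child.
              At lily: go right to fir.
                Visit fir.
                At fir: go left to rose.
                  rose is a leaf — visit rose.
                At fir: no right child.
        At sage: go right to teak.
          Visit teak.
          At teak: go left to elm.
            elm is a leaf — visit elm.
          At teak: go right to fig.
            fig is a leaf — visit fig.
    At iris: no right child.
Full pre-order sequence: aster, reed, rye, iris, yew, sage, fern, daisy, lily, fir, rose, teak, elm, fig.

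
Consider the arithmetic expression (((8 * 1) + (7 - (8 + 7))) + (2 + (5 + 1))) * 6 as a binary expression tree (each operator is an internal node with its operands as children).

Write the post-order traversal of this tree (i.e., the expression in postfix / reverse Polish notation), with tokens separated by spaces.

Post-order on an expression tree gives postfix notation: for each operator, emit left operand, right operand, then the operator.

8 1 * 7 8 7 + - + 2 5 1 + + + 6 *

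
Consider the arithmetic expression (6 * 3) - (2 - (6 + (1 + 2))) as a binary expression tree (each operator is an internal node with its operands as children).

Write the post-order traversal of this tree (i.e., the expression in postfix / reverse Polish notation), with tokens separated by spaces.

Post-order on an expression tree gives postfix notation: for each operator, emit left operand, right operand, then the operator.

6 3 * 2 6 1 2 + + - -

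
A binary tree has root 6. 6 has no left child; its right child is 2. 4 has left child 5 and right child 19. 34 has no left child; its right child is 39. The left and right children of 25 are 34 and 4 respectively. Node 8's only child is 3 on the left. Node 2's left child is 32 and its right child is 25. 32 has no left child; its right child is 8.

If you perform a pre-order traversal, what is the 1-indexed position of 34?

Pre-order visits the node, then its left subtree, then its right subtree.
Visit 6.
At 6: no left child.
At 6: go right to 2.
  Visit 2.
  At 2: go left to 32.
    Visit 32.
    At 32: no left child.
    At 32: go right to 8.
      Visit 8.
      At 8: go left to 3.
        3 is a leaf — visit 3.
      At 8: no right child.
  At 2: go right to 25.
    Visit 25.
    At 25: go left to 34.
      Visit 34.
      At 34: no left child.
      At 34: go right to 39.
        39 is a leaf — visit 39.
    At 25: go right to 4.
      Visit 4.
      At 4: go left to 5.
        5 is a leaf — visit 5.
      At 4: go right to 19.
        19 is a leaf — visit 19.
Full pre-order sequence: 6, 2, 32, 8, 3, 25, 34, 39, 4, 5, 19.

7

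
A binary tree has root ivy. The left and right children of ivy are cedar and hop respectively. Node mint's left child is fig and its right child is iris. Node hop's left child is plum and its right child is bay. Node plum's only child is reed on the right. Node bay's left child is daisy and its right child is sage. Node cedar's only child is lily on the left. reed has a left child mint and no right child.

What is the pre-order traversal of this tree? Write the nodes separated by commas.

Pre-order visits the node, then its left subtree, then its right subtree.
Visit ivy.
At ivy: go left to cedar.
  Visit cedar.
  At cedar: go left to lily.
    lily is a leaf — visit lily.
  At cedar: no right child.
At ivy: go right to hop.
  Visit hop.
  At hop: go left to plum.
    Visit plum.
    At plum: no left child.
    At plum: go right to reed.
      Visit reed.
      At reed: go left to mint.
        Visit mint.
        At mint: go left to fig.
          fig is a leaf — visit fig.
        At mint: go right to iris.
          iris is a leaf — visit iris.
      At reed: no right child.
  At hop: go right to bay.
    Visit bay.
    At bay: go left to daisy.
      daisy is a leaf — visit daisy.
    At bay: go right to sage.
      sage is a leaf — visit sage.

ivy, cedar, lily, hop, plum, reed, mint, fig, iris, bay, daisy, sage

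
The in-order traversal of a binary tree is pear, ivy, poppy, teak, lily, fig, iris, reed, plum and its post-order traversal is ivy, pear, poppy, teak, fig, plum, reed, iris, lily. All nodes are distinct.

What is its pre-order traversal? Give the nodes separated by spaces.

lily teak poppy pear ivy iris fig reed plum

The last element of post-order is the root; it splits in-order into left and right subtrees.
Root lily: left subtree has 4 nodes {pear, ivy, poppy, teak}, right has 4 {fig, iris, reed, plum}.
  Root teak: left subtree has 3 nodes {pear, ivy, poppy}, right has 0 { }.
    Root poppy: left subtree has 2 nodes {pear, ivy}, right has 0 { }.
      Root pear: left subtree has 0 nodes { }, right has 1 {ivy}.
  Root iris: left subtree has 1 node {fig}, right has 2 {reed, plum}.
    Root reed: left subtree has 0 nodes { }, right has 1 {plum}.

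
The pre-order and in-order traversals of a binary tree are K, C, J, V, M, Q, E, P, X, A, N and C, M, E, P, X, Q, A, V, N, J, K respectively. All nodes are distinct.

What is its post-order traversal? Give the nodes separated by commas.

X, P, E, A, Q, M, N, V, J, C, K

The first element of pre-order is the root; it splits in-order into left and right subtrees.
Root K: left subtree has 10 nodes {C, M, E, P, X, Q, A, V, N, J}, right has 0 { }.
  Root C: left subtree has 0 nodes { }, right has 9 {M, E, P, X, Q, A, V, N, J}.
    Root J: left subtree has 8 nodes {M, E, P, X, Q, A, V, N}, right has 0 { }.
      Root V: left subtree has 6 nodes {M, E, P, X, Q, A}, right has 1 {N}.
        Root M: left subtree has 0 nodes { }, right has 5 {E, P, X, Q, A}.
          Root Q: left subtree has 3 nodes {E, P, X}, right has 1 {A}.
            Root E: left subtree has 0 nodes { }, right has 2 {P, X}.
              Root P: left subtree has 0 nodes { }, right has 1 {X}.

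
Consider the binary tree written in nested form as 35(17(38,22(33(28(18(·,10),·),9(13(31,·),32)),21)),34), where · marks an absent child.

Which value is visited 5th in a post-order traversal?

31

Post-order visits the left subtree, then the right subtree, then the node.
At 35: go left to 17.
  At 17: go left to 38.
    38 is a leaf — visit 38.
  At 17: go right to 22.
    At 22: go left to 33.
      At 33: go left to 28.
        At 28: go left to 18.
          At 18: no left child.
          At 18: go right to 10.
            10 is a leaf — visit 10.
          Visit 18.
        At 28: no right child.
        Visit 28.
      At 33: go right to 9.
        At 9: go left to 13.
          At 13: go left to 31.
            31 is a leaf — visit 31.
          At 13: no right child.
          Visit 13.
        At 9: go right to 32.
          32 is a leaf — visit 32.
        Visit 9.
      Visit 33.
    At 22: go right to 21.
      21 is a leaf — visit 21.
    Visit 22.
  Visit 17.
At 35: go right to 34.
  34 is a leaf — visit 34.
Visit 35.
Full post-order sequence: 38, 10, 18, 28, 31, 13, 32, 9, 33, 21, 22, 17, 34, 35.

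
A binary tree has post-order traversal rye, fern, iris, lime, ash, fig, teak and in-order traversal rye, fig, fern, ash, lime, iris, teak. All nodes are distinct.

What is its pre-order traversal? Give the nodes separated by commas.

teak, fig, rye, ash, fern, lime, iris

The last element of post-order is the root; it splits in-order into left and right subtrees.
Root teak: left subtree has 6 nodes {rye, fig, fern, ash, lime, iris}, right has 0 { }.
  Root fig: left subtree has 1 node {rye}, right has 4 {fern, ash, lime, iris}.
    Root ash: left subtree has 1 node {fern}, right has 2 {lime, iris}.
      Root lime: left subtree has 0 nodes { }, right has 1 {iris}.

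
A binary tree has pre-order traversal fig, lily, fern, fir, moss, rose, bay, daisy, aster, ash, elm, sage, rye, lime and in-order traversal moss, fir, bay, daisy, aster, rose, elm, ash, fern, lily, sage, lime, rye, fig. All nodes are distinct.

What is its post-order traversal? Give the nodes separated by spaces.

moss aster daisy bay elm ash rose fir fern lime rye sage lily fig

The first element of pre-order is the root; it splits in-order into left and right subtrees.
Root fig: left subtree has 13 nodes {moss, fir, bay, daisy, aster, rose, elm, ash, fern, lily, sage, lime, rye}, right has 0 { }.
  Root lily: left subtree has 9 nodes {moss, fir, bay, daisy, aster, rose, elm, ash, fern}, right has 3 {sage, lime, rye}.
    Root fern: left subtree has 8 nodes {moss, fir, bay, daisy, aster, rose, elm, ash}, right has 0 { }.
      Root fir: left subtree has 1 node {moss}, right has 6 {bay, daisy, aster, rose, elm, ash}.
        Root rose: left subtree has 3 nodes {bay, daisy, aster}, right has 2 {elm, ash}.
          Root bay: left subtree has 0 nodes { }, right has 2 {daisy, aster}.
            Root daisy: left subtree has 0 nodes { }, right has 1 {aster}.
          Root ash: left subtree has 1 node {elm}, right has 0 { }.
    Root sage: left subtree has 0 nodes { }, right has 2 {lime, rye}.
      Root rye: left subtree has 1 node {lime}, right has 0 { }.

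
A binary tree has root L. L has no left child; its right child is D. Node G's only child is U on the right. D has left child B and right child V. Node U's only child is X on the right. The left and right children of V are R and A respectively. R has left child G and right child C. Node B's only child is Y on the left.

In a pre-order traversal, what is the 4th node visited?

Y

Pre-order visits the node, then its left subtree, then its right subtree.
Visit L.
At L: no left child.
At L: go right to D.
  Visit D.
  At D: go left to B.
    Visit B.
    At B: go left to Y.
      Y is a leaf — visit Y.
    At B: no right child.
  At D: go right to V.
    Visit V.
    At V: go left to R.
      Visit R.
      At R: go left to G.
        Visit G.
        At G: no left child.
        At G: go right to U.
          Visit U.
          At U: no left child.
          At U: go right to X.
            X is a leaf — visit X.
      At R: go right to C.
        C is a leaf — visit C.
    At V: go right to A.
      A is a leaf — visit A.
Full pre-order sequence: L, D, B, Y, V, R, G, U, X, C, A.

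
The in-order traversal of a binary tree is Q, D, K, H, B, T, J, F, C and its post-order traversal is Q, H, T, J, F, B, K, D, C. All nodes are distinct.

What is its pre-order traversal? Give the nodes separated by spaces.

C D Q K B H F J T

The last element of post-order is the root; it splits in-order into left and right subtrees.
Root C: left subtree has 8 nodes {Q, D, K, H, B, T, J, F}, right has 0 { }.
  Root D: left subtree has 1 node {Q}, right has 6 {K, H, B, T, J, F}.
    Root K: left subtree has 0 nodes { }, right has 5 {H, B, T, J, F}.
      Root B: left subtree has 1 node {H}, right has 3 {T, J, F}.
        Root F: left subtree has 2 nodes {T, J}, right has 0 { }.
          Root J: left subtree has 1 node {T}, right has 0 { }.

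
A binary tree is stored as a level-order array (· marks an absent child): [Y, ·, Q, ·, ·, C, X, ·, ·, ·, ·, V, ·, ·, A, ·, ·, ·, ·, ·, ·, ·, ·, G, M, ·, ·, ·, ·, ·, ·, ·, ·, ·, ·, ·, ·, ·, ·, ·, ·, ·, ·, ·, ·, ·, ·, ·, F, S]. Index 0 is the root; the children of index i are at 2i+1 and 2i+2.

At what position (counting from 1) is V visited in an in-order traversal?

In-order visits the left subtree, then the node, then the right subtree.
At Y: no left child.
Visit Y.
At Y: go right to Q.
  At Q: go left to C.
    At C: go left to V.
      At V: go left to G.
        At G: no left child.
        Visit G.
        At G: go right to F.
          F is a leaf — visit F.
      Visit V.
      At V: go right to M.
        At M: go left to S.
          S is a leaf — visit S.
        Visit M.
        At M: no right child.
    Visit C.
    At C: no right child.
  Visit Q.
  At Q: go right to X.
    At X: no left child.
    Visit X.
    At X: go right to A.
      A is a leaf — visit A.
Full in-order sequence: Y, G, F, V, S, M, C, Q, X, A.

4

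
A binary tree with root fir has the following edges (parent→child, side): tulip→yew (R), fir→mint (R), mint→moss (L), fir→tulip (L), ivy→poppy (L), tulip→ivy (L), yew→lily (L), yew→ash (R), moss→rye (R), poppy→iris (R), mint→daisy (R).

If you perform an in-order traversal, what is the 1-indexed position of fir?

8

In-order visits the left subtree, then the node, then the right subtree.
At fir: go left to tulip.
  At tulip: go left to ivy.
    At ivy: go left to poppy.
      At poppy: no left child.
      Visit poppy.
      At poppy: go right to iris.
        iris is a leaf — visit iris.
    Visit ivy.
    At ivy: no right child.
  Visit tulip.
  At tulip: go right to yew.
    At yew: go left to lily.
      lily is a leaf — visit lily.
    Visit yew.
    At yew: go right to ash.
      ash is a leaf — visit ash.
Visit fir.
At fir: go right to mint.
  At mint: go left to moss.
    At moss: no left child.
    Visit moss.
    At moss: go right to rye.
      rye is a leaf — visit rye.
  Visit mint.
  At mint: go right to daisy.
    daisy is a leaf — visit daisy.
Full in-order sequence: poppy, iris, ivy, tulip, lily, yew, ash, fir, moss, rye, mint, daisy.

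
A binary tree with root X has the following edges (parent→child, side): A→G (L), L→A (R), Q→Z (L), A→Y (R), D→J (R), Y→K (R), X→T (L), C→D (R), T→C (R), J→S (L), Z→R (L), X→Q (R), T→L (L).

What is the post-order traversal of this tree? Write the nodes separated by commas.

Post-order visits the left subtree, then the right subtree, then the node.
At X: go left to T.
  At T: go left to L.
    At L: no left child.
    At L: go right to A.
      At A: go left to G.
        G is a leaf — visit G.
      At A: go right to Y.
        At Y: no left child.
        At Y: go right to K.
          K is a leaf — visit K.
        Visit Y.
      Visit A.
    Visit L.
  At T: go right to C.
    At C: no left child.
    At C: go right to D.
      At D: no left child.
      At D: go right to J.
        At J: go left to S.
          S is a leaf — visit S.
        At J: no right child.
        Visit J.
      Visit D.
    Visit C.
  Visit T.
At X: go right to Q.
  At Q: go left to Z.
    At Z: go left to R.
      R is a leaf — visit R.
    At Z: no right child.
    Visit Z.
  At Q: no right child.
  Visit Q.
Visit X.

G, K, Y, A, L, S, J, D, C, T, R, Z, Q, X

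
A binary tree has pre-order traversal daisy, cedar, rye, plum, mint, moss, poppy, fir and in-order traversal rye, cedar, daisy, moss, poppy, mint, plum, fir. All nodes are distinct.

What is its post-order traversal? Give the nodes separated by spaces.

The first element of pre-order is the root; it splits in-order into left and right subtrees.
Root daisy: left subtree has 2 nodes {rye, cedar}, right has 5 {moss, poppy, mint, plum, fir}.
  Root cedar: left subtree has 1 node {rye}, right has 0 { }.
  Root plum: left subtree has 3 nodes {moss, poppy, mint}, right has 1 {fir}.
    Root mint: left subtree has 2 nodes {moss, poppy}, right has 0 { }.
      Root moss: left subtree has 0 nodes { }, right has 1 {poppy}.

rye cedar poppy moss mint fir plum daisy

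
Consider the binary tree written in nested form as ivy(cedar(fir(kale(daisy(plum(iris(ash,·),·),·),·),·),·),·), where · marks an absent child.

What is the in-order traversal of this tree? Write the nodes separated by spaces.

In-order visits the left subtree, then the node, then the right subtree.
At ivy: go left to cedar.
  At cedar: go left to fir.
    At fir: go left to kale.
      At kale: go left to daisy.
        At daisy: go left to plum.
          At plum: go left to iris.
            At iris: go left to ash.
              ash is a leaf — visit ash.
            Visit iris.
            At iris: no right child.
          Visit plum.
          At plum: no right child.
        Visit daisy.
        At daisy: no right child.
      Visit kale.
      At kale: no right child.
    Visit fir.
    At fir: no right child.
  Visit cedar.
  At cedar: no right child.
Visit ivy.
At ivy: no right child.

ash iris plum daisy kale fir cedar ivy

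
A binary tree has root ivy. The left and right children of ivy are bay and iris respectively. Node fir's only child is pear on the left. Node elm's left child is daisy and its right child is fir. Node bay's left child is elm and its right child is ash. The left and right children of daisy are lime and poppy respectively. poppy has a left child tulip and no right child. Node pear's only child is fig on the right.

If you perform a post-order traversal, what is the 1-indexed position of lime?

1

Post-order visits the left subtree, then the right subtree, then the node.
At ivy: go left to bay.
  At bay: go left to elm.
    At elm: go left to daisy.
      At daisy: go left to lime.
        lime is a leaf — visit lime.
      At daisy: go right to poppy.
        At poppy: go left to tulip.
          tulip is a leaf — visit tulip.
        At poppy: no right child.
        Visit poppy.
      Visit daisy.
    At elm: go right to fir.
      At fir: go left to pear.
        At pear: no left child.
        At pear: go right to fig.
          fig is a leaf — visit fig.
        Visit pear.
      At fir: no right child.
      Visit fir.
    Visit elm.
  At bay: go right to ash.
    ash is a leaf — visit ash.
  Visit bay.
At ivy: go right to iris.
  iris is a leaf — visit iris.
Visit ivy.
Full post-order sequence: lime, tulip, poppy, daisy, fig, pear, fir, elm, ash, bay, iris, ivy.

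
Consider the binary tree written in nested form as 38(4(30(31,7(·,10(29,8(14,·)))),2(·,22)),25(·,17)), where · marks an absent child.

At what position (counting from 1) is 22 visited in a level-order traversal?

Level-order visits nodes level by level from the root, left to right within each level.
Level 0: 38
Level 1: 4, 25
Level 2: 30, 2, 17
Level 3: 31, 7, 22
Level 4: 10
Level 5: 29, 8
Level 6: 14
Full level-order sequence: 38, 4, 25, 30, 2, 17, 31, 7, 22, 10, 29, 8, 14.

9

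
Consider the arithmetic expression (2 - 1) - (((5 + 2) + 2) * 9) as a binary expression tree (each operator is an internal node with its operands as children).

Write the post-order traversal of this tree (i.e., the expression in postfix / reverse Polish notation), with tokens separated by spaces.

2 1 - 5 2 + 2 + 9 * -

Post-order on an expression tree gives postfix notation: for each operator, emit left operand, right operand, then the operator.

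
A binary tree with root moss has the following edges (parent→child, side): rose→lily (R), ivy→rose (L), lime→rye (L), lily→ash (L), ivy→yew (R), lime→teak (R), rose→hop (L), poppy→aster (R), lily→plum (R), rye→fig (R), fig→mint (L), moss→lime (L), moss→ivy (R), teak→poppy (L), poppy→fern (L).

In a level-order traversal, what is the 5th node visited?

Level-order visits nodes level by level from the root, left to right within each level.
Level 0: moss
Level 1: lime, ivy
Level 2: rye, teak, rose, yew
Level 3: fig, poppy, hop, lily
Level 4: mint, fern, aster, ash, plum
Full level-order sequence: moss, lime, ivy, rye, teak, rose, yew, fig, poppy, hop, lily, mint, fern, aster, ash, plum.

teak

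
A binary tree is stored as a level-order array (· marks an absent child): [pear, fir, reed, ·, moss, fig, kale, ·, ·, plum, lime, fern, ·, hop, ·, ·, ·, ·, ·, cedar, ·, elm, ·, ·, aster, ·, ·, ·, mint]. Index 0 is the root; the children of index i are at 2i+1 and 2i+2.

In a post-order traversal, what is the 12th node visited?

kale

Post-order visits the left subtree, then the right subtree, then the node.
At pear: go left to fir.
  At fir: no left child.
  At fir: go right to moss.
    At moss: go left to plum.
      At plum: go left to cedar.
        cedar is a leaf — visit cedar.
      At plum: no right child.
      Visit plum.
    At moss: go right to lime.
      At lime: go left to elm.
        elm is a leaf — visit elm.
      At lime: no right child.
      Visit lime.
    Visit moss.
  Visit fir.
At pear: go right to reed.
  At reed: go left to fig.
    At fig: go left to fern.
      At fern: no left child.
      At fern: go right to aster.
        aster is a leaf — visit aster.
      Visit fern.
    At fig: no right child.
    Visit fig.
  At reed: go right to kale.
    At kale: go left to hop.
      At hop: no left child.
      At hop: go right to mint.
        mint is a leaf — visit mint.
      Visit hop.
    At kale: no right child.
    Visit kale.
  Visit reed.
Visit pear.
Full post-order sequence: cedar, plum, elm, lime, moss, fir, aster, fern, fig, mint, hop, kale, reed, pear.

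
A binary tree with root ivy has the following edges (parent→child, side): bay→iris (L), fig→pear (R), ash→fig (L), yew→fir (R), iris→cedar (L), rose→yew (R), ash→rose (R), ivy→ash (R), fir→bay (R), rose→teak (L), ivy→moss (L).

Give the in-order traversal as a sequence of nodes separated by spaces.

moss ivy fig pear ash teak rose yew fir cedar iris bay

In-order visits the left subtree, then the node, then the right subtree.
At ivy: go left to moss.
  moss is a leaf — visit moss.
Visit ivy.
At ivy: go right to ash.
  At ash: go left to fig.
    At fig: no left child.
    Visit fig.
    At fig: go right to pear.
      pear is a leaf — visit pear.
  Visit ash.
  At ash: go right to rose.
    At rose: go left to teak.
      teak is a leaf — visit teak.
    Visit rose.
    At rose: go right to yew.
      At yew: no left child.
      Visit yew.
      At yew: go right to fir.
        At fir: no left child.
        Visit fir.
        At fir: go right to bay.
          At bay: go left to iris.
            At iris: go left to cedar.
              cedar is a leaf — visit cedar.
            Visit iris.
            At iris: no right child.
          Visit bay.
          At bay: no right child.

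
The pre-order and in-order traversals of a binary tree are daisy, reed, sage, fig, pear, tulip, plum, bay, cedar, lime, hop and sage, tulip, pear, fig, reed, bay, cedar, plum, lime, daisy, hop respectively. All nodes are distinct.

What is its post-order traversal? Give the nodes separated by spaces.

tulip pear fig sage cedar bay lime plum reed hop daisy

The first element of pre-order is the root; it splits in-order into left and right subtrees.
Root daisy: left subtree has 9 nodes {sage, tulip, pear, fig, reed, bay, cedar, plum, lime}, right has 1 {hop}.
  Root reed: left subtree has 4 nodes {sage, tulip, pear, fig}, right has 4 {bay, cedar, plum, lime}.
    Root sage: left subtree has 0 nodes { }, right has 3 {tulip, pear, fig}.
      Root fig: left subtree has 2 nodes {tulip, pear}, right has 0 { }.
        Root pear: left subtree has 1 node {tulip}, right has 0 { }.
    Root plum: left subtree has 2 nodes {bay, cedar}, right has 1 {lime}.
      Root bay: left subtree has 0 nodes { }, right has 1 {cedar}.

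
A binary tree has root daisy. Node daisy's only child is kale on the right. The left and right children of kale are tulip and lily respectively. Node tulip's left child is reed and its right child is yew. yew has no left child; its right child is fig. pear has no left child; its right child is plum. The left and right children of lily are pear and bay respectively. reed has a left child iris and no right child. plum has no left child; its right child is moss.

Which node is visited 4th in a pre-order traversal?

reed

Pre-order visits the node, then its left subtree, then its right subtree.
Visit daisy.
At daisy: no left child.
At daisy: go right to kale.
  Visit kale.
  At kale: go left to tulip.
    Visit tulip.
    At tulip: go left to reed.
      Visit reed.
      At reed: go left to iris.
        iris is a leaf — visit iris.
      At reed: no right child.
    At tulip: go right to yew.
      Visit yew.
      At yew: no left child.
      At yew: go right to fig.
        fig is a leaf — visit fig.
  At kale: go right to lily.
    Visit lily.
    At lily: go left to pear.
      Visit pear.
      At pear: no left child.
      At pear: go right to plum.
        Visit plum.
        At plum: no left child.
        At plum: go right to moss.
          moss is a leaf — visit moss.
    At lily: go right to bay.
      bay is a leaf — visit bay.
Full pre-order sequence: daisy, kale, tulip, reed, iris, yew, fig, lily, pear, plum, moss, bay.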